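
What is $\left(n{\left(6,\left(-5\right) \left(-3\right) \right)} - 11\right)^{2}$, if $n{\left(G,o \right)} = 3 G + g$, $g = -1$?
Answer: $36$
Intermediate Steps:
$n{\left(G,o \right)} = -1 + 3 G$ ($n{\left(G,o \right)} = 3 G - 1 = -1 + 3 G$)
$\left(n{\left(6,\left(-5\right) \left(-3\right) \right)} - 11\right)^{2} = \left(\left(-1 + 3 \cdot 6\right) - 11\right)^{2} = \left(\left(-1 + 18\right) - 11\right)^{2} = \left(17 - 11\right)^{2} = 6^{2} = 36$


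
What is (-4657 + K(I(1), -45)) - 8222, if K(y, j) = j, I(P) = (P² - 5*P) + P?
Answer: -12924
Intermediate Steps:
I(P) = P² - 4*P
(-4657 + K(I(1), -45)) - 8222 = (-4657 - 45) - 8222 = -4702 - 8222 = -12924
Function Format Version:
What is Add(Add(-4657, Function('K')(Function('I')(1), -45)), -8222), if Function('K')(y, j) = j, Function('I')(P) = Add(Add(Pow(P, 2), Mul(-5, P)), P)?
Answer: -12924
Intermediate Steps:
Function('I')(P) = Add(Pow(P, 2), Mul(-4, P))
Add(Add(-4657, Function('K')(Function('I')(1), -45)), -8222) = Add(Add(-4657, -45), -8222) = Add(-4702, -8222) = -12924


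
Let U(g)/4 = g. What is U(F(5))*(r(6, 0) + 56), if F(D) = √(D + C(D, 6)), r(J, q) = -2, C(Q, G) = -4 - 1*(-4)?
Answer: 216*√5 ≈ 482.99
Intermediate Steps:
C(Q, G) = 0 (C(Q, G) = -4 + 4 = 0)
F(D) = √D (F(D) = √(D + 0) = √D)
U(g) = 4*g
U(F(5))*(r(6, 0) + 56) = (4*√5)*(-2 + 56) = (4*√5)*54 = 216*√5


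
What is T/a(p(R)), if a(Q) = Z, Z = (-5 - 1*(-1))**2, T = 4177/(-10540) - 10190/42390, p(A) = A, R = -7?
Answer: -28446563/714864960 ≈ -0.039793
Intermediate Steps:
T = -28446563/44679060 (T = 4177*(-1/10540) - 10190*1/42390 = -4177/10540 - 1019/4239 = -28446563/44679060 ≈ -0.63669)
Z = 16 (Z = (-5 + 1)**2 = (-4)**2 = 16)
a(Q) = 16
T/a(p(R)) = -28446563/44679060/16 = -28446563/44679060*1/16 = -28446563/714864960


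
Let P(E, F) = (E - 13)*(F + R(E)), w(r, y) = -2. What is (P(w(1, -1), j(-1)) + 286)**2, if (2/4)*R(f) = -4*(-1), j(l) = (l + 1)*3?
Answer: 27556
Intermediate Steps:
j(l) = 3 + 3*l (j(l) = (1 + l)*3 = 3 + 3*l)
R(f) = 8 (R(f) = 2*(-4*(-1)) = 2*4 = 8)
P(E, F) = (-13 + E)*(8 + F) (P(E, F) = (E - 13)*(F + 8) = (-13 + E)*(8 + F))
(P(w(1, -1), j(-1)) + 286)**2 = ((-104 - 13*(3 + 3*(-1)) + 8*(-2) - 2*(3 + 3*(-1))) + 286)**2 = ((-104 - 13*(3 - 3) - 16 - 2*(3 - 3)) + 286)**2 = ((-104 - 13*0 - 16 - 2*0) + 286)**2 = ((-104 + 0 - 16 + 0) + 286)**2 = (-120 + 286)**2 = 166**2 = 27556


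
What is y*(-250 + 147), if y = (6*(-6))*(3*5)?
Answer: 55620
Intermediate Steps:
y = -540 (y = -36*15 = -540)
y*(-250 + 147) = -540*(-250 + 147) = -540*(-103) = 55620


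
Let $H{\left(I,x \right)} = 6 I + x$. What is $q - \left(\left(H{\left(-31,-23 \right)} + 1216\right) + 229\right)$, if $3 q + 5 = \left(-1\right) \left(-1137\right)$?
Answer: $- \frac{2576}{3} \approx -858.67$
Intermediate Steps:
$H{\left(I,x \right)} = x + 6 I$
$q = \frac{1132}{3}$ ($q = - \frac{5}{3} + \frac{\left(-1\right) \left(-1137\right)}{3} = - \frac{5}{3} + \frac{1}{3} \cdot 1137 = - \frac{5}{3} + 379 = \frac{1132}{3} \approx 377.33$)
$q - \left(\left(H{\left(-31,-23 \right)} + 1216\right) + 229\right) = \frac{1132}{3} - \left(\left(\left(-23 + 6 \left(-31\right)\right) + 1216\right) + 229\right) = \frac{1132}{3} - \left(\left(\left(-23 - 186\right) + 1216\right) + 229\right) = \frac{1132}{3} - \left(\left(-209 + 1216\right) + 229\right) = \frac{1132}{3} - \left(1007 + 229\right) = \frac{1132}{3} - 1236 = - \frac{2576}{3}$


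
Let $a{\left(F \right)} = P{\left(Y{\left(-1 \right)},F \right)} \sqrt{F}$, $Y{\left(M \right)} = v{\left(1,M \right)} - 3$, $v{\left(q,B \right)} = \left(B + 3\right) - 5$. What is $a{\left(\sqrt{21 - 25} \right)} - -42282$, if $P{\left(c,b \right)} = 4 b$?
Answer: $42274 + 8 i \approx 42274.0 + 8.0 i$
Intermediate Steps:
$v{\left(q,B \right)} = -2 + B$ ($v{\left(q,B \right)} = \left(3 + B\right) - 5 = -2 + B$)
$Y{\left(M \right)} = -5 + M$ ($Y{\left(M \right)} = \left(-2 + M\right) - 3 = -5 + M$)
$a{\left(F \right)} = 4 F^{\frac{3}{2}}$ ($a{\left(F \right)} = 4 F \sqrt{F} = 4 F^{\frac{3}{2}}$)
$a{\left(\sqrt{21 - 25} \right)} - -42282 = 4 \left(\sqrt{21 - 25}\right)^{\frac{3}{2}} - -42282 = 4 \left(\sqrt{-4}\right)^{\frac{3}{2}} + 42282 = 4 \left(2 i\right)^{\frac{3}{2}} + 42282 = 4 \left(1 + i\right)^{3} + 42282 = 42282 + 4 \left(1 + i\right)^{3}$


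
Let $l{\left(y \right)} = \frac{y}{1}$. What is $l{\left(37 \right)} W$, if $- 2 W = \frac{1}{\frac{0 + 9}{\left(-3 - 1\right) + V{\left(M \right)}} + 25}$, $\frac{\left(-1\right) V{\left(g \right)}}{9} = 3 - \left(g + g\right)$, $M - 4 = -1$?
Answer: $- \frac{851}{1168} \approx -0.7286$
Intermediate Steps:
$M = 3$ ($M = 4 - 1 = 3$)
$l{\left(y \right)} = y$ ($l{\left(y \right)} = y 1 = y$)
$V{\left(g \right)} = -27 + 18 g$ ($V{\left(g \right)} = - 9 \left(3 - \left(g + g\right)\right) = - 9 \left(3 - 2 g\right) = -27 + 18 g$)
$W = - \frac{23}{1168}$ ($W = - \frac{1}{2 \left(\frac{0 + 9}{\left(-3 - 1\right) + \left(-27 + 18 \cdot 3\right)} + 25\right)} = - \frac{1}{2 \left(\frac{9}{\left(-3 - 1\right) + \left(-27 + 54\right)} + 25\right)} = - \frac{1}{2 \left(\frac{9}{-4 + 27} + 25\right)} = - \frac{1}{2 \left(\frac{9}{23} + 25\right)} = - \frac{1}{2 \cdot \frac{584}{23}} = \left(- \frac{1}{2}\right) \frac{23}{584} = - \frac{23}{1168} \approx -0.019692$)
$l{\left(37 \right)} W = 37 \left(- \frac{23}{1168}\right) = - \frac{851}{1168}$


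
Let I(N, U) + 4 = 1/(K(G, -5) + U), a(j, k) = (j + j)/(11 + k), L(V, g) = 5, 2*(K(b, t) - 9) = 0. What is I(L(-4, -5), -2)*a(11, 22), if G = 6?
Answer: -18/7 ≈ -2.5714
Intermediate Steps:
K(b, t) = 9 (K(b, t) = 9 + (½)*0 = 9 + 0 = 9)
a(j, k) = 2*j/(11 + k) (a(j, k) = (2*j)/(11 + k) = 2*j/(11 + k))
I(N, U) = -4 + 1/(9 + U)
I(L(-4, -5), -2)*a(11, 22) = ((-35 - 4*(-2))/(9 - 2))*(2*11/(11 + 22)) = ((-35 + 8)/7)*(2*11/33) = ((⅐)*(-27))*(2*11*(1/33)) = -27/7*⅔ = -18/7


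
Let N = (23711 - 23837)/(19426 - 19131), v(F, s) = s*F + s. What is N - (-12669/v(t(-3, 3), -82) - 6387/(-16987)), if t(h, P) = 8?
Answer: -540297157/30066990 ≈ -17.970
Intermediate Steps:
v(F, s) = s + F*s (v(F, s) = F*s + s = s + F*s)
N = -126/295 ≈ -0.42712
N - (-12669/v(t(-3, 3), -82) - 6387/(-16987)) = -126/295 - (-12669*(-1/(82*(1 + 8))) - 6387/(-16987)) = -126/295 - (-12669/((-82*9)) - 6387*(-1/16987)) = -126/295 - (-12669/(-738) + 6387/16987) = -126/295 - (-12669*(-1/738) + 6387/16987) = -126/295 - (103/6 + 6387/16987) = -126/295 - 1*1787983/101922 = -126/295 - 1787983/101922 = -540297157/30066990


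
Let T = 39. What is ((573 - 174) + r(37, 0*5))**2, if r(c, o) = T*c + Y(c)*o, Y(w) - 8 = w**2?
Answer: 3392964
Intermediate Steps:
Y(w) = 8 + w**2
r(c, o) = 39*c + o*(8 + c**2) (r(c, o) = 39*c + (8 + c**2)*o = 39*c + o*(8 + c**2))
((573 - 174) + r(37, 0*5))**2 = ((573 - 174) + (39*37 + (0*5)*(8 + 37**2)))**2 = (399 + (1443 + 0*(8 + 1369)))**2 = (399 + (1443 + 0*1377))**2 = (399 + (1443 + 0))**2 = (399 + 1443)**2 = 1842**2 = 3392964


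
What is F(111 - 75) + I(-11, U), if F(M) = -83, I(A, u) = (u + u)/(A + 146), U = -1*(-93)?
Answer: -3673/45 ≈ -81.622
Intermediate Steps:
U = 93
I(A, u) = 2*u/(146 + A) (I(A, u) = (2*u)/(146 + A) = 2*u/(146 + A))
F(111 - 75) + I(-11, U) = -83 + 2*93/(146 - 11) = -83 + 2*93/135 = -83 + 2*93*(1/135) = -83 + 62/45 = -3673/45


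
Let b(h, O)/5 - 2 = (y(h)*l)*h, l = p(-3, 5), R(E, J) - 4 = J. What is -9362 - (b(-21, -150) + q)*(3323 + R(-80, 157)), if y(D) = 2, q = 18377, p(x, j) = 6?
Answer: -59679830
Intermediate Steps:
R(E, J) = 4 + J
l = 6
b(h, O) = 10 + 60*h (b(h, O) = 10 + 5*((2*6)*h) = 10 + 5*(12*h) = 10 + 60*h)
-9362 - (b(-21, -150) + q)*(3323 + R(-80, 157)) = -9362 - ((10 + 60*(-21)) + 18377)*(3323 + (4 + 157)) = -9362 - ((10 - 1260) + 18377)*(3323 + 161) = -9362 - (-1250 + 18377)*3484 = -9362 - 17127*3484 = -9362 - 1*59670468 = -9362 - 59670468 = -59679830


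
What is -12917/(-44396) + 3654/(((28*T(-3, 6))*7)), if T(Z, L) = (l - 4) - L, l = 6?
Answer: -2716001/621544 ≈ -4.3698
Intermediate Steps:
T(Z, L) = 2 - L (T(Z, L) = (6 - 4) - L = 2 - L)
-12917/(-44396) + 3654/(((28*T(-3, 6))*7)) = -12917/(-44396) + 3654/(((28*(2 - 1*6))*7)) = -12917*(-1/44396) + 3654/(((28*(2 - 6))*7)) = 12917/44396 + 3654/(((28*(-4))*7)) = 12917/44396 + 3654/((-112*7)) = 12917/44396 + 3654/(-784) = 12917/44396 + 3654*(-1/784) = 12917/44396 - 261/56 = -2716001/621544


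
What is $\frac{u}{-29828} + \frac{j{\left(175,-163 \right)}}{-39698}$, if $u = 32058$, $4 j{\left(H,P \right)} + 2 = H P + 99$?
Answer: $- \frac{5764407}{6435391} \approx -0.89573$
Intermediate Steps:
$j{\left(H,P \right)} = \frac{97}{4} + \frac{H P}{4}$ ($j{\left(H,P \right)} = - \frac{1}{2} + \frac{H P + 99}{4} = - \frac{1}{2} + \frac{99 + H P}{4} = - \frac{1}{2} + \left(\frac{99}{4} + \frac{H P}{4}\right) = \frac{97}{4} + \frac{H P}{4}$)
$\frac{u}{-29828} + \frac{j{\left(175,-163 \right)}}{-39698} = \frac{32058}{-29828} + \frac{\frac{97}{4} + \frac{1}{4} \cdot 175 \left(-163\right)}{-39698} = 32058 \left(- \frac{1}{29828}\right) + \left(\frac{97}{4} - \frac{28525}{4}\right) \left(- \frac{1}{39698}\right) = - \frac{16029}{14914} - - \frac{309}{1726} = - \frac{16029}{14914} + \frac{309}{1726} = - \frac{5764407}{6435391}$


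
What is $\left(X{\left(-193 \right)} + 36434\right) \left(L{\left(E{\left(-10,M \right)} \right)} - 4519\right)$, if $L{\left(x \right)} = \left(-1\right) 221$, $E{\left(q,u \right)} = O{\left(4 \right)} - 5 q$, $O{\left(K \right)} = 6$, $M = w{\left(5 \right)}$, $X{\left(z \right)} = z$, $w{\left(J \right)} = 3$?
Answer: $-171782340$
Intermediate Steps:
$M = 3$
$E{\left(q,u \right)} = 6 - 5 q$
$L{\left(x \right)} = -221$
$\left(X{\left(-193 \right)} + 36434\right) \left(L{\left(E{\left(-10,M \right)} \right)} - 4519\right) = \left(-193 + 36434\right) \left(-221 - 4519\right) = 36241 \left(-4740\right) = -171782340$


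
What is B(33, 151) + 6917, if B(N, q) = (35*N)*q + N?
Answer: 181355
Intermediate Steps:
B(N, q) = N + 35*N*q (B(N, q) = 35*N*q + N = N + 35*N*q)
B(33, 151) + 6917 = 33*(1 + 35*151) + 6917 = 33*(1 + 5285) + 6917 = 33*5286 + 6917 = 174438 + 6917 = 181355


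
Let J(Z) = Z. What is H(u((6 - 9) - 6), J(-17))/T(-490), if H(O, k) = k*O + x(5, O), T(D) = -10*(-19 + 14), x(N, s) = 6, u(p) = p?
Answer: 159/50 ≈ 3.1800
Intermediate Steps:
T(D) = 50 (T(D) = -10*(-5) = 50)
H(O, k) = 6 + O*k (H(O, k) = k*O + 6 = O*k + 6 = 6 + O*k)
H(u((6 - 9) - 6), J(-17))/T(-490) = (6 + ((6 - 9) - 6)*(-17))/50 = (6 + (-3 - 6)*(-17))*(1/50) = (6 - 9*(-17))*(1/50) = (6 + 153)*(1/50) = 159*(1/50) = 159/50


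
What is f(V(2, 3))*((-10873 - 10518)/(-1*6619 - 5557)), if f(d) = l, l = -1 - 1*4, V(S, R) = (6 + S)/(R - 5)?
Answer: -106955/12176 ≈ -8.7841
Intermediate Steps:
V(S, R) = (6 + S)/(-5 + R)
l = -5 (l = -1 - 4 = -5)
f(d) = -5
f(V(2, 3))*((-10873 - 10518)/(-1*6619 - 5557)) = -5*(-10873 - 10518)/(-1*6619 - 5557) = -(-106955)/(-6619 - 5557) = -(-106955)/(-12176) = -(-106955)*(-1)/12176 = -5*21391/12176 = -106955/12176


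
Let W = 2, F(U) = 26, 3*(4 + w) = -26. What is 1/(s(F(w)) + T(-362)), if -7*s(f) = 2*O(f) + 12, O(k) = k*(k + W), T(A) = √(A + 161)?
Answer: -10276/2164873 - 49*I*√201/2164873 ≈ -0.0047467 - 0.00032089*I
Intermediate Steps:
w = -38/3 (w = -4 + (⅓)*(-26) = -4 - 26/3 = -38/3 ≈ -12.667)
T(A) = √(161 + A)
O(k) = k*(2 + k) (O(k) = k*(k + 2) = k*(2 + k))
s(f) = -12/7 - 2*f*(2 + f)/7 (s(f) = -(2*(f*(2 + f)) + 12)/7 = -(2*f*(2 + f) + 12)/7 = -(12 + 2*f*(2 + f))/7 = -12/7 - 2*f*(2 + f)/7)
1/(s(F(w)) + T(-362)) = 1/((-12/7 - 2/7*26*(2 + 26)) + √(161 - 362)) = 1/((-12/7 - 2/7*26*28) + √(-201)) = 1/((-12/7 - 208) + I*√201) = 1/(-1468/7 + I*√201)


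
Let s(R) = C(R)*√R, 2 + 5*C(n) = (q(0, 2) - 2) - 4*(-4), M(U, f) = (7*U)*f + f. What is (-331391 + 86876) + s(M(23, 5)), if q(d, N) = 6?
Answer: -244515 + 162*√10/5 ≈ -2.4441e+5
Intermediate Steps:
M(U, f) = f + 7*U*f (M(U, f) = 7*U*f + f = f + 7*U*f)
C(n) = 18/5 (C(n) = -⅖ + ((6 - 2) - 4*(-4))/5 = -⅖ + (4 + 16)/5 = -⅖ + (⅕)*20 = -⅖ + 4 = 18/5)
s(R) = 18*√R/5
(-331391 + 86876) + s(M(23, 5)) = (-331391 + 86876) + 18*√(5*(1 + 7*23))/5 = -244515 + 18*√(5*(1 + 161))/5 = -244515 + 18*√(5*162)/5 = -244515 + 18*√810/5 = -244515 + 18*(9*√10)/5 = -244515 + 162*√10/5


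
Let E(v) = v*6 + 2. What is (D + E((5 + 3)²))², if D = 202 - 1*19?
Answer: 323761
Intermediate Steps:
E(v) = 2 + 6*v (E(v) = 6*v + 2 = 2 + 6*v)
D = 183 (D = 202 - 19 = 183)
(D + E((5 + 3)²))² = (183 + (2 + 6*(5 + 3)²))² = (183 + (2 + 6*8²))² = (183 + (2 + 6*64))² = (183 + (2 + 384))² = (183 + 386)² = 569² = 323761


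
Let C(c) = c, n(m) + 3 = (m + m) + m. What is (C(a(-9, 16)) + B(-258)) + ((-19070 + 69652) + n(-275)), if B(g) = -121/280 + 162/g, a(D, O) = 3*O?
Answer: 599603317/12040 ≈ 49801.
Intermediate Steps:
n(m) = -3 + 3*m (n(m) = -3 + ((m + m) + m) = -3 + (2*m + m) = -3 + 3*m)
B(g) = -121/280 + 162/g (B(g) = -121*1/280 + 162/g = -121/280 + 162/g)
(C(a(-9, 16)) + B(-258)) + ((-19070 + 69652) + n(-275)) = (3*16 + (-121/280 + 162/(-258))) + ((-19070 + 69652) + (-3 + 3*(-275))) = (48 + (-121/280 + 162*(-1/258))) + (50582 + (-3 - 825)) = (48 + (-121/280 - 27/43)) + (50582 - 828) = (48 - 12763/12040) + 49754 = 565157/12040 + 49754 = 599603317/12040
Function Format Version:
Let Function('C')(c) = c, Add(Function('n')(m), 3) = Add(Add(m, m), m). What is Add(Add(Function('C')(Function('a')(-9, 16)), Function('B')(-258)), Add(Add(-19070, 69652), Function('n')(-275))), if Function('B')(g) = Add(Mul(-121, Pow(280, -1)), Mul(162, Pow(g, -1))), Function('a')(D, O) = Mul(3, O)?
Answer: Rational(599603317, 12040) ≈ 49801.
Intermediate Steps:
Function('n')(m) = Add(-3, Mul(3, m)) (Function('n')(m) = Add(-3, Add(Add(m, m), m)) = Add(-3, Add(Mul(2, m), m)) = Add(-3, Mul(3, m)))
Function('B')(g) = Add(Rational(-121, 280), Mul(162, Pow(g, -1))) (Function('B')(g) = Add(Mul(-121, Rational(1, 280)), Mul(162, Pow(g, -1))) = Add(Rational(-121, 280), Mul(162, Pow(g, -1))))
Add(Add(Function('C')(Function('a')(-9, 16)), Function('B')(-258)), Add(Add(-19070, 69652), Function('n')(-275))) = Add(Add(Mul(3, 16), Add(Rational(-121, 280), Mul(162, Pow(-258, -1)))), Add(Add(-19070, 69652), Add(-3, Mul(3, -275)))) = Add(Add(48, Add(Rational(-121, 280), Mul(162, Rational(-1, 258)))), Add(50582, Add(-3, -825))) = Add(Add(48, Add(Rational(-121, 280), Rational(-27, 43))), Add(50582, -828)) = Add(Add(48, Rational(-12763, 12040)), 49754) = Add(Rational(565157, 12040), 49754) = Rational(599603317, 12040)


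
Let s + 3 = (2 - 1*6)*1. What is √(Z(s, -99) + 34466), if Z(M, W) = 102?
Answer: 2*√8642 ≈ 185.92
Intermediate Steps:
s = -7 (s = -3 + (2 - 1*6)*1 = -3 + (2 - 6)*1 = -3 - 4*1 = -3 - 4 = -7)
√(Z(s, -99) + 34466) = √(102 + 34466) = √34568 = 2*√8642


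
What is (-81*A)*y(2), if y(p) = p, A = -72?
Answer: 11664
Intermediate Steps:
(-81*A)*y(2) = -81*(-72)*2 = 5832*2 = 11664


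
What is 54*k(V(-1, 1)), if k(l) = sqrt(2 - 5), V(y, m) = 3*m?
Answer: 54*I*sqrt(3) ≈ 93.531*I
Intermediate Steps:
k(l) = I*sqrt(3) (k(l) = sqrt(-3) = I*sqrt(3))
54*k(V(-1, 1)) = 54*(I*sqrt(3)) = 54*I*sqrt(3)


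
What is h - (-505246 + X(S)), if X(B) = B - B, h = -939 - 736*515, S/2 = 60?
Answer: 125267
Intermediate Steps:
S = 120 (S = 2*60 = 120)
h = -379979 (h = -939 - 379040 = -379979)
X(B) = 0
h - (-505246 + X(S)) = -379979 - (-505246 + 0) = -379979 - 1*(-505246) = -379979 + 505246 = 125267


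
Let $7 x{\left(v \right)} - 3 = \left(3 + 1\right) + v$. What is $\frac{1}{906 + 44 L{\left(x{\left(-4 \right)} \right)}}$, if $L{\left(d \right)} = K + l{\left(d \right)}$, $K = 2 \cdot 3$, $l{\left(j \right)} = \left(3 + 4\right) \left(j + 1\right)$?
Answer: $\frac{1}{1610} \approx 0.00062112$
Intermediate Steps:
$l{\left(j \right)} = 7 + 7 j$ ($l{\left(j \right)} = 7 \left(1 + j\right) = 7 + 7 j$)
$x{\left(v \right)} = 1 + \frac{v}{7}$ ($x{\left(v \right)} = \frac{3}{7} + \frac{\left(3 + 1\right) + v}{7} = \frac{3}{7} + \frac{4 + v}{7} = \frac{3}{7} + \left(\frac{4}{7} + \frac{v}{7}\right) = 1 + \frac{v}{7}$)
$K = 6$
$L{\left(d \right)} = 13 + 7 d$ ($L{\left(d \right)} = 6 + \left(7 + 7 d\right) = 13 + 7 d$)
$\frac{1}{906 + 44 L{\left(x{\left(-4 \right)} \right)}} = \frac{1}{906 + 44 \left(13 + 7 \left(1 + \frac{1}{7} \left(-4\right)\right)\right)} = \frac{1}{906 + 44 \left(13 + 7 \left(1 - \frac{4}{7}\right)\right)} = \frac{1}{906 + 44 \left(13 + 7 \cdot \frac{3}{7}\right)} = \frac{1}{906 + 44 \left(13 + 3\right)} = \frac{1}{906 + 44 \cdot 16} = \frac{1}{906 + 704} = \frac{1}{1610}$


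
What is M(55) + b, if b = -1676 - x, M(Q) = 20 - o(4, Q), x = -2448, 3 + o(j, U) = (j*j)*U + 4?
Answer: -89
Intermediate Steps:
o(j, U) = 1 + U*j² (o(j, U) = -3 + ((j*j)*U + 4) = -3 + (j²*U + 4) = -3 + (U*j² + 4) = -3 + (4 + U*j²) = 1 + U*j²)
M(Q) = 19 - 16*Q (M(Q) = 20 - (1 + Q*4²) = 20 - (1 + Q*16) = 20 - (1 + 16*Q) = 20 + (-1 - 16*Q) = 19 - 16*Q)
b = 772 (b = -1676 - 1*(-2448) = -1676 + 2448 = 772)
M(55) + b = (19 - 16*55) + 772 = (19 - 880) + 772 = -861 + 772 = -89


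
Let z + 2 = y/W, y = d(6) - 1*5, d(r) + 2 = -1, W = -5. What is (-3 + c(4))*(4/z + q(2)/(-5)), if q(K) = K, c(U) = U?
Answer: -52/5 ≈ -10.400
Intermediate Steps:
d(r) = -3 (d(r) = -2 - 1 = -3)
y = -8 (y = -3 - 1*5 = -3 - 5 = -8)
z = -⅖ (z = -2 - 8/(-5) = -2 - 8*(-⅕) = -2 + 8/5 = -⅖ ≈ -0.40000)
(-3 + c(4))*(4/z + q(2)/(-5)) = (-3 + 4)*(4/(-⅖) + 2/(-5)) = 1*(4*(-5/2) + 2*(-⅕)) = 1*(-10 - ⅖) = 1*(-52/5) = -52/5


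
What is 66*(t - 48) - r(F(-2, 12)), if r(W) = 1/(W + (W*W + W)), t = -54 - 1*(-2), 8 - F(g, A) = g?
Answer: -792001/120 ≈ -6600.0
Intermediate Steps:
F(g, A) = 8 - g
t = -52 (t = -54 + 2 = -52)
r(W) = 1/(W² + 2*W) (r(W) = 1/(W + (W² + W)) = 1/(W + (W + W²)) = 1/(W² + 2*W))
66*(t - 48) - r(F(-2, 12)) = 66*(-52 - 48) - 1/((8 - 1*(-2))*(2 + (8 - 1*(-2)))) = 66*(-100) - 1/((8 + 2)*(2 + (8 + 2))) = -6600 - 1/(10*(2 + 10)) = -6600 - 1/(10*12) = -6600 - 1*1/120 = -6600 - 1/120 = -792001/120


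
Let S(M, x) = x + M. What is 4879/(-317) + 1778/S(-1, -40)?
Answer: -763665/12997 ≈ -58.757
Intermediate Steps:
S(M, x) = M + x
4879/(-317) + 1778/S(-1, -40) = 4879/(-317) + 1778/(-1 - 40) = 4879*(-1/317) + 1778/(-41) = -4879/317 + 1778*(-1/41) = -4879/317 - 1778/41 = -763665/12997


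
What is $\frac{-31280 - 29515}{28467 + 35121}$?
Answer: $- \frac{2895}{3028} \approx -0.95608$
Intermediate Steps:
$\frac{-31280 - 29515}{28467 + 35121} = - \frac{60795}{63588} = \left(-60795\right) \frac{1}{63588} = - \frac{2895}{3028}$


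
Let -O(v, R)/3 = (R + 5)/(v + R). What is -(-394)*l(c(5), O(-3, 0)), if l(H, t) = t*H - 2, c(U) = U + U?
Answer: 18912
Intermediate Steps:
c(U) = 2*U
O(v, R) = -3*(5 + R)/(R + v) (O(v, R) = -3*(R + 5)/(v + R) = -3*(5 + R)/(R + v))
l(H, t) = -2 + H*t (l(H, t) = H*t - 2 = -2 + H*t)
-(-394)*l(c(5), O(-3, 0)) = -(-394)*(-2 + (2*5)*(3*(-5 - 1*0)/(0 - 3))) = -(-394)*(-2 + 10*(3*(-5 + 0)/(-3))) = -(-394)*(-2 + 10*(3*(-⅓)*(-5))) = -(-394)*(-2 + 10*5) = -(-394)*(-2 + 50) = -(-394)*48 = -1*(-18912) = 18912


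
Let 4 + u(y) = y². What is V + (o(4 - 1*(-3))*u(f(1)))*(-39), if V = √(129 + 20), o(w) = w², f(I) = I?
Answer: 5733 + √149 ≈ 5745.2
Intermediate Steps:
u(y) = -4 + y²
V = √149 ≈ 12.207
V + (o(4 - 1*(-3))*u(f(1)))*(-39) = √149 + ((4 - 1*(-3))²*(-4 + 1²))*(-39) = √149 + ((4 + 3)²*(-4 + 1))*(-39) = √149 + (7²*(-3))*(-39) = √149 + (49*(-3))*(-39) = √149 - 147*(-39) = √149 + 5733 = 5733 + √149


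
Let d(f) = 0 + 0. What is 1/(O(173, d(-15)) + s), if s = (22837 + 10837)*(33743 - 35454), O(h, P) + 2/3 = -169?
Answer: -3/172849151 ≈ -1.7356e-8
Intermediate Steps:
d(f) = 0
O(h, P) = -509/3 (O(h, P) = -⅔ - 169 = -509/3)
s = -57616214 (s = 33674*(-1711) = -57616214)
1/(O(173, d(-15)) + s) = 1/(-509/3 - 57616214) = 1/(-172849151/3) = -3/172849151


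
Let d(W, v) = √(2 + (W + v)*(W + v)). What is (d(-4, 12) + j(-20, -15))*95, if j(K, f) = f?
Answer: -1425 + 95*√66 ≈ -653.22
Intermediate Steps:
d(W, v) = √(2 + (W + v)²)
(d(-4, 12) + j(-20, -15))*95 = (√(2 + (-4 + 12)²) - 15)*95 = (√(2 + 8²) - 15)*95 = (√(2 + 64) - 15)*95 = (√66 - 15)*95 = (-15 + √66)*95 = -1425 + 95*√66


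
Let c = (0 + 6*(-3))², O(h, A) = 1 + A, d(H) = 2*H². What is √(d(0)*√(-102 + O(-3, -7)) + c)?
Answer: 18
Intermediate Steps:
c = 324 (c = (0 - 18)² = (-18)² = 324)
√(d(0)*√(-102 + O(-3, -7)) + c) = √((2*0²)*√(-102 + (1 - 7)) + 324) = √((2*0)*√(-102 - 6) + 324) = √(0*√(-108) + 324) = √(0*(6*I*√3) + 324) = √(0 + 324) = √324 = 18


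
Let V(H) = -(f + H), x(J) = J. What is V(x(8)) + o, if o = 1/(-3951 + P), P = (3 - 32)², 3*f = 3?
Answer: -27991/3110 ≈ -9.0003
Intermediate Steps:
f = 1 (f = (⅓)*3 = 1)
V(H) = -1 - H (V(H) = -(1 + H) = -1 - H)
P = 841 (P = (-29)² = 841)
o = -1/3110 (o = 1/(-3951 + 841) = 1/(-3110) = -1/3110 ≈ -0.00032154)
V(x(8)) + o = (-1 - 1*8) - 1/3110 = (-1 - 8) - 1/3110 = -9 - 1/3110 = -27991/3110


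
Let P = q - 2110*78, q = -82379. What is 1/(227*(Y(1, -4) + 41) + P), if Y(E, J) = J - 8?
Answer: -1/240376 ≈ -4.1601e-6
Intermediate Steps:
Y(E, J) = -8 + J
P = -246959 (P = -82379 - 2110*78 = -82379 - 1*164580 = -82379 - 164580 = -246959)
1/(227*(Y(1, -4) + 41) + P) = 1/(227*((-8 - 4) + 41) - 246959) = 1/(227*(-12 + 41) - 246959) = 1/(227*29 - 246959) = 1/(6583 - 246959) = 1/(-240376) = -1/240376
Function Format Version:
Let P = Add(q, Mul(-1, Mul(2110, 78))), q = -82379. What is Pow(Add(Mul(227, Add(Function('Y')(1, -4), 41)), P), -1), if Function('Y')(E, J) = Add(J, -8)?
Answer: Rational(-1, 240376) ≈ -4.1601e-6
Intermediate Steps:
Function('Y')(E, J) = Add(-8, J)
P = -246959 (P = Add(-82379, Mul(-1, Mul(2110, 78))) = Add(-82379, Mul(-1, 164580)) = Add(-82379, -164580) = -246959)
Pow(Add(Mul(227, Add(Function('Y')(1, -4), 41)), P), -1) = Pow(Add(Mul(227, Add(Add(-8, -4), 41)), -246959), -1) = Pow(Add(Mul(227, Add(-12, 41)), -246959), -1) = Pow(Add(Mul(227, 29), -246959), -1) = Pow(Add(6583, -246959), -1) = Pow(-240376, -1) = Rational(-1, 240376)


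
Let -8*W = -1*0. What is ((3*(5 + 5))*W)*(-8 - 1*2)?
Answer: 0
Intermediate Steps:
W = 0 (W = -(-1)*0/8 = -1/8*0 = 0)
((3*(5 + 5))*W)*(-8 - 1*2) = ((3*(5 + 5))*0)*(-8 - 1*2) = ((3*10)*0)*(-8 - 2) = (30*0)*(-10) = 0*(-10) = 0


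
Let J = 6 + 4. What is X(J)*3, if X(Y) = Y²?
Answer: 300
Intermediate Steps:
J = 10
X(J)*3 = 10²*3 = 100*3 = 300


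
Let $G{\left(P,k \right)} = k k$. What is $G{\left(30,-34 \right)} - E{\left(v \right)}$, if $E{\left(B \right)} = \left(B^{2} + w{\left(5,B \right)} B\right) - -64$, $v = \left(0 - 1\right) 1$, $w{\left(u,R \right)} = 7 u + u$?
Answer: $1131$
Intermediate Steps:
$G{\left(P,k \right)} = k^{2}$
$w{\left(u,R \right)} = 8 u$
$v = -1$ ($v = \left(-1\right) 1 = -1$)
$E{\left(B \right)} = 64 + B^{2} + 40 B$ ($E{\left(B \right)} = \left(B^{2} + 8 \cdot 5 B\right) - -64 = \left(B^{2} + 40 B\right) + 64 = 64 + B^{2} + 40 B$)
$G{\left(30,-34 \right)} - E{\left(v \right)} = \left(-34\right)^{2} - \left(64 + \left(-1\right)^{2} + 40 \left(-1\right)\right) = 1156 - \left(64 + 1 - 40\right) = 1156 - 25 = 1131$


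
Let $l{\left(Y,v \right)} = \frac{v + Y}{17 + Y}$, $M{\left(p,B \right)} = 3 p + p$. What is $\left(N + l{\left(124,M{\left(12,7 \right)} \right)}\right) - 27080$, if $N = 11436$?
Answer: $- \frac{2205632}{141} \approx -15643.0$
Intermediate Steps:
$M{\left(p,B \right)} = 4 p$
$l{\left(Y,v \right)} = \frac{Y + v}{17 + Y}$
$\left(N + l{\left(124,M{\left(12,7 \right)} \right)}\right) - 27080 = \left(11436 + \frac{124 + 4 \cdot 12}{17 + 124}\right) - 27080 = \left(11436 + \frac{124 + 48}{141}\right) - 27080 = \left(11436 + \frac{1}{141} \cdot 172\right) - 27080 = \left(11436 + \frac{172}{141}\right) - 27080 = \frac{1612648}{141} - 27080 = - \frac{2205632}{141}$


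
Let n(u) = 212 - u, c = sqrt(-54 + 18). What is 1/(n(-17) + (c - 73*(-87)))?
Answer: 1645/10824109 - 3*I/21648218 ≈ 0.00015198 - 1.3858e-7*I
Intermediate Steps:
c = 6*I (c = sqrt(-36) = 6*I ≈ 6.0*I)
1/(n(-17) + (c - 73*(-87))) = 1/((212 - 1*(-17)) + (6*I - 73*(-87))) = 1/((212 + 17) + (6*I + 6351)) = 1/(229 + (6351 + 6*I)) = 1/(6580 + 6*I) = (6580 - 6*I)/43296436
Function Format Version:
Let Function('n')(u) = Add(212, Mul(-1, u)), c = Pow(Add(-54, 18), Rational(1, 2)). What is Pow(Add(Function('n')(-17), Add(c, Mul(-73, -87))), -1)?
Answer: Add(Rational(1645, 10824109), Mul(Rational(-3, 21648218), I)) ≈ Add(0.00015198, Mul(-1.3858e-7, I))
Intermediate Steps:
c = Mul(6, I) (c = Pow(-36, Rational(1, 2)) = Mul(6, I) ≈ Mul(6.0000, I))
Pow(Add(Function('n')(-17), Add(c, Mul(-73, -87))), -1) = Pow(Add(Add(212, Mul(-1, -17)), Add(Mul(6, I), Mul(-73, -87))), -1) = Pow(Add(Add(212, 17), Add(Mul(6, I), 6351)), -1) = Pow(Add(229, Add(6351, Mul(6, I))), -1) = Pow(Add(6580, Mul(6, I)), -1) = Mul(Rational(1, 43296436), Add(6580, Mul(-6, I)))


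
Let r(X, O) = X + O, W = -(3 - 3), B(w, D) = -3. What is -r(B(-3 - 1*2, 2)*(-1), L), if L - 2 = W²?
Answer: -5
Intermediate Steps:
W = 0 (W = -1*0 = 0)
L = 2 (L = 2 + 0² = 2 + 0 = 2)
r(X, O) = O + X
-r(B(-3 - 1*2, 2)*(-1), L) = -(2 - 3*(-1)) = -(2 + 3) = -1*5 = -5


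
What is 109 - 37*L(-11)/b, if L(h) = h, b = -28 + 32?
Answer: 843/4 ≈ 210.75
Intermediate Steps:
b = 4
109 - 37*L(-11)/b = 109 - (-407)/4 = 109 - 37*(-11/4) = 109 + 407/4 = 843/4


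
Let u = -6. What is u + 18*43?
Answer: 768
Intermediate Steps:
u + 18*43 = -6 + 18*43 = -6 + 774 = 768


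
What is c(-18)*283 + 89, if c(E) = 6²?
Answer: 10277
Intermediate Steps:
c(E) = 36
c(-18)*283 + 89 = 36*283 + 89 = 10188 + 89 = 10277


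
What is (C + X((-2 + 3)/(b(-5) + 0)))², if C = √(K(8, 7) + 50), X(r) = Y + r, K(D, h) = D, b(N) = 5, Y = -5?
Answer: 2026/25 - 48*√58/5 ≈ 7.9286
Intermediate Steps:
X(r) = -5 + r
C = √58 (C = √(8 + 50) = √58 ≈ 7.6158)
(C + X((-2 + 3)/(b(-5) + 0)))² = (√58 + (-5 + (-2 + 3)/(5 + 0)))² = (√58 + (-5 + 1/5))² = (√58 + (-5 + 1*(⅕)))² = (√58 + (-5 + ⅕))² = (√58 - 24/5)² = (-24/5 + √58)²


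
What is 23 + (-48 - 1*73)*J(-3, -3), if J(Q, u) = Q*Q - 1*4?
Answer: -582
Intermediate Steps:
J(Q, u) = -4 + Q² (J(Q, u) = Q² - 4 = -4 + Q²)
23 + (-48 - 1*73)*J(-3, -3) = 23 + (-48 - 1*73)*(-4 + (-3)²) = 23 + (-48 - 73)*(-4 + 9) = 23 - 121*5 = 23 - 605 = -582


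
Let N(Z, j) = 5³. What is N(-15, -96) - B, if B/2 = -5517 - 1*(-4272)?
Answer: 2615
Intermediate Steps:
N(Z, j) = 125
B = -2490 (B = 2*(-5517 - 1*(-4272)) = 2*(-5517 + 4272) = 2*(-1245) = -2490)
N(-15, -96) - B = 125 - 1*(-2490) = 125 + 2490 = 2615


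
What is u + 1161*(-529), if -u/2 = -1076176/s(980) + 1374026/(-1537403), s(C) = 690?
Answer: -324102251483047/530404035 ≈ -6.1105e+5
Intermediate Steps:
u = 1655464288868/530404035 (u = -2*(-1076176/690 + 1374026/(-1537403)) = -2*(-1076176*1/690 + 1374026*(-1/1537403)) = -2*(-538088/345 - 1374026/1537403) = -2*(-827732144434/530404035) = 1655464288868/530404035 ≈ 3121.1)
u + 1161*(-529) = 1655464288868/530404035 + 1161*(-529) = 1655464288868/530404035 - 614169 = -324102251483047/530404035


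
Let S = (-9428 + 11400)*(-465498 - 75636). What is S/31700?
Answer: -266779062/7925 ≈ -33663.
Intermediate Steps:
S = -1067116248 (S = 1972*(-541134) = -1067116248)
S/31700 = -1067116248/31700 = -1067116248*1/31700 = -266779062/7925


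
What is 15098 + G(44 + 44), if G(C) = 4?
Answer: 15102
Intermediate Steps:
15098 + G(44 + 44) = 15098 + 4 = 15102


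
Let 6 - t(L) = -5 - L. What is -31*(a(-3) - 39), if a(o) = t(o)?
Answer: 961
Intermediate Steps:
t(L) = 11 + L (t(L) = 6 - (-5 - L) = 6 + (5 + L) = 11 + L)
a(o) = 11 + o
-31*(a(-3) - 39) = -31*((11 - 3) - 39) = -31*(8 - 39) = -31*(-31) = 961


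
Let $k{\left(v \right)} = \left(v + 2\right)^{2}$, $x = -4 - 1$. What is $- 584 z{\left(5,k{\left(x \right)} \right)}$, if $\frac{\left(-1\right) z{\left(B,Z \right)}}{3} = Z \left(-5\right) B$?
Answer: $-394200$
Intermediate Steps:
$x = -5$
$k{\left(v \right)} = \left(2 + v\right)^{2}$
$z{\left(B,Z \right)} = 15 B Z$ ($z{\left(B,Z \right)} = - 3 Z \left(-5\right) B = - 3 - 5 Z B = - 3 \left(- 5 B Z\right) = 15 B Z$)
$- 584 z{\left(5,k{\left(x \right)} \right)} = - 584 \cdot 15 \cdot 5 \left(2 - 5\right)^{2} = - 584 \cdot 15 \cdot 5 \left(-3\right)^{2} = - 584 \cdot 15 \cdot 5 \cdot 9 = \left(-584\right) 675 = -394200$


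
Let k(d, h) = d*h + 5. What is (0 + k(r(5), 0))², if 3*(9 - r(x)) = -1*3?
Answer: 25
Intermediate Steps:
r(x) = 10 (r(x) = 9 - (-1)*3/3 = 9 - ⅓*(-3) = 9 + 1 = 10)
k(d, h) = 5 + d*h
(0 + k(r(5), 0))² = (0 + (5 + 10*0))² = (0 + (5 + 0))² = (0 + 5)² = 5² = 25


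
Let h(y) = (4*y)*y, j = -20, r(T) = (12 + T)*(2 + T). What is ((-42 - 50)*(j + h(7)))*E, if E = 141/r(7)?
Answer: -761024/57 ≈ -13351.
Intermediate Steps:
r(T) = (2 + T)*(12 + T)
h(y) = 4*y**2
E = 47/57 (E = 141/(24 + 7**2 + 14*7) = 141/(24 + 49 + 98) = 141/171 = 141*(1/171) = 47/57 ≈ 0.82456)
((-42 - 50)*(j + h(7)))*E = ((-42 - 50)*(-20 + 4*7**2))*(47/57) = -92*(-20 + 4*49)*(47/57) = -92*(-20 + 196)*(47/57) = -92*176*(47/57) = -16192*47/57 = -761024/57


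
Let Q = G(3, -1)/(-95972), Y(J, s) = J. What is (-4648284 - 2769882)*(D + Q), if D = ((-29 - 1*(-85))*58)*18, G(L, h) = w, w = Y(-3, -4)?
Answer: -20811319809080913/47986 ≈ -4.3370e+11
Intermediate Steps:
w = -3
G(L, h) = -3
D = 58464 (D = ((-29 + 85)*58)*18 = (56*58)*18 = 3248*18 = 58464)
Q = 3/95972 (Q = -3/(-95972) = -3*(-1/95972) = 3/95972 ≈ 3.1259e-5)
(-4648284 - 2769882)*(D + Q) = (-4648284 - 2769882)*(58464 + 3/95972) = -7418166*5610907011/95972 = -20811319809080913/47986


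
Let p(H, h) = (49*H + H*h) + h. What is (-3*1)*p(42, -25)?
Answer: -2949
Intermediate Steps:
p(H, h) = h + 49*H + H*h
(-3*1)*p(42, -25) = (-3*1)*(-25 + 49*42 + 42*(-25)) = -3*(-25 + 2058 - 1050) = -3*983 = -2949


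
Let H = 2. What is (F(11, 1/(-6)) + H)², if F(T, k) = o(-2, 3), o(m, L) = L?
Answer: 25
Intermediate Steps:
F(T, k) = 3
(F(11, 1/(-6)) + H)² = (3 + 2)² = 5² = 25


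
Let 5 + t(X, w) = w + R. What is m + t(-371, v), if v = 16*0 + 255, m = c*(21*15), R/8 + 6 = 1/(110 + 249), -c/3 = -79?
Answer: 26873671/359 ≈ 74857.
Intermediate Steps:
c = 237 (c = -3*(-79) = 237)
R = -17224/359 (R = -48 + 8/(110 + 249) = -48 + 8/359 = -17224/359 ≈ -47.978)
m = 74655 (m = 237*(21*15) = 237*315 = 74655)
v = 255 (v = 0 + 255 = 255)
t(X, w) = -19019/359 + w (t(X, w) = -5 + (w - 17224/359) = -5 + (-17224/359 + w) = -19019/359 + w)
m + t(-371, v) = 74655 + (-19019/359 + 255) = 74655 + 72526/359 = 26873671/359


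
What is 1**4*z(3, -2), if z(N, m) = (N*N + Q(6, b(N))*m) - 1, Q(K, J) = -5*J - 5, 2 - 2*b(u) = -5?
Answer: 53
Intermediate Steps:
b(u) = 7/2 (b(u) = 1 - 1/2*(-5) = 1 + 5/2 = 7/2)
Q(K, J) = -5 - 5*J
z(N, m) = -1 + N**2 - 45*m/2 (z(N, m) = (N*N + (-5 - 5*7/2)*m) - 1 = (N**2 + (-5 - 35/2)*m) - 1 = (N**2 - 45*m/2) - 1 = -1 + N**2 - 45*m/2)
1**4*z(3, -2) = 1**4*(-1 + 3**2 - 45/2*(-2)) = 1*(-1 + 9 + 45) = 1*53 = 53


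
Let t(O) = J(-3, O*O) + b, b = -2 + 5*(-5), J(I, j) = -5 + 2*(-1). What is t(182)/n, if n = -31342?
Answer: 17/15671 ≈ 0.0010848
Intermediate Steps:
J(I, j) = -7 (J(I, j) = -5 - 2 = -7)
b = -27 (b = -2 - 25 = -27)
t(O) = -34 (t(O) = -7 - 27 = -34)
t(182)/n = -34/(-31342) = -34*(-1/31342) = 17/15671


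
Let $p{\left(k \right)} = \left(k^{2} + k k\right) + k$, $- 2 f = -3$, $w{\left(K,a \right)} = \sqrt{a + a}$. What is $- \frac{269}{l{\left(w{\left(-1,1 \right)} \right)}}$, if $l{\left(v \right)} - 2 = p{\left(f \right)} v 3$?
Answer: $\frac{269}{322} - \frac{2421 \sqrt{2}}{322} \approx -9.7975$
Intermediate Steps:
$w{\left(K,a \right)} = \sqrt{2} \sqrt{a}$ ($w{\left(K,a \right)} = \sqrt{2 a} = \sqrt{2} \sqrt{a}$)
$f = \frac{3}{2}$ ($f = \left(- \frac{1}{2}\right) \left(-3\right) = \frac{3}{2} \approx 1.5$)
$p{\left(k \right)} = k + 2 k^{2}$ ($p{\left(k \right)} = \left(k^{2} + k^{2}\right) + k = 2 k^{2} + k = k + 2 k^{2}$)
$l{\left(v \right)} = 2 + 18 v$ ($l{\left(v \right)} = 2 + \frac{3 \left(1 + 2 \cdot \frac{3}{2}\right)}{2} v 3 = 2 + \frac{3 \left(1 + 3\right)}{2} v 3 = 2 + \frac{3}{2} \cdot 4 v 3 = 2 + 6 v 3 = 2 + 18 v$)
$- \frac{269}{l{\left(w{\left(-1,1 \right)} \right)}} = - \frac{269}{2 + 18 \sqrt{2} \sqrt{1}} = - \frac{269}{2 + 18 \sqrt{2} \cdot 1} = - \frac{269}{2 + 18 \sqrt{2}}$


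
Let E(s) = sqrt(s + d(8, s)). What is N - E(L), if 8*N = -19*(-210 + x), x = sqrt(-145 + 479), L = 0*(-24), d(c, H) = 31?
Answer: 1995/4 - sqrt(31) - 19*sqrt(334)/8 ≈ 449.78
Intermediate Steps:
L = 0
x = sqrt(334) ≈ 18.276
E(s) = sqrt(31 + s) (E(s) = sqrt(s + 31) = sqrt(31 + s))
N = 1995/4 - 19*sqrt(334)/8 (N = (-19*(-210 + sqrt(334)))/8 = (3990 - 19*sqrt(334))/8 = 1995/4 - 19*sqrt(334)/8 ≈ 455.35)
N - E(L) = (1995/4 - 19*sqrt(334)/8) - sqrt(31 + 0) = (1995/4 - 19*sqrt(334)/8) - sqrt(31) = 1995/4 - sqrt(31) - 19*sqrt(334)/8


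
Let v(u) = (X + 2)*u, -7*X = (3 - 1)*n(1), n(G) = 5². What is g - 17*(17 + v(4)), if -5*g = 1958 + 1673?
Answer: -23292/35 ≈ -665.49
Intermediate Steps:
n(G) = 25
X = -50/7 (X = -(3 - 1)*25/7 = -2*25/7 = -⅐*50 = -50/7 ≈ -7.1429)
v(u) = -36*u/7 (v(u) = (-50/7 + 2)*u = -36*u/7)
g = -3631/5 (g = -(1958 + 1673)/5 = -⅕*3631 = -3631/5 ≈ -726.20)
g - 17*(17 + v(4)) = -3631/5 - 17*(17 - 36/7*4) = -3631/5 - 17*(17 - 144/7) = -3631/5 - 17*(-25)/7 = -3631/5 - 1*(-425/7) = -3631/5 + 425/7 = -23292/35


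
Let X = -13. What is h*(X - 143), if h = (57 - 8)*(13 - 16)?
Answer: 22932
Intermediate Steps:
h = -147 (h = 49*(-3) = -147)
h*(X - 143) = -147*(-13 - 143) = -147*(-156) = 22932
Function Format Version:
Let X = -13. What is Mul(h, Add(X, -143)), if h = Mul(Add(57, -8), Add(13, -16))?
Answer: 22932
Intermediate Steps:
h = -147 (h = Mul(49, -3) = -147)
Mul(h, Add(X, -143)) = Mul(-147, Add(-13, -143)) = Mul(-147, -156) = 22932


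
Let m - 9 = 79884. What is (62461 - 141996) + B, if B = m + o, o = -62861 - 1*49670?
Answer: -112173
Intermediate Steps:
o = -112531 (o = -62861 - 49670 = -112531)
m = 79893 (m = 9 + 79884 = 79893)
B = -32638 (B = 79893 - 112531 = -32638)
(62461 - 141996) + B = (62461 - 141996) - 32638 = -79535 - 32638 = -112173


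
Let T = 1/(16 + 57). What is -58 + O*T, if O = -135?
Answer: -4369/73 ≈ -59.849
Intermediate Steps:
T = 1/73 ≈ 0.013699
-58 + O*T = -58 - 135*1/73 = -58 - 135/73 = -4369/73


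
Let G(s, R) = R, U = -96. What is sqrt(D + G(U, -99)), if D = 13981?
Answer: sqrt(13882) ≈ 117.82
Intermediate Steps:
sqrt(D + G(U, -99)) = sqrt(13981 - 99) = sqrt(13882)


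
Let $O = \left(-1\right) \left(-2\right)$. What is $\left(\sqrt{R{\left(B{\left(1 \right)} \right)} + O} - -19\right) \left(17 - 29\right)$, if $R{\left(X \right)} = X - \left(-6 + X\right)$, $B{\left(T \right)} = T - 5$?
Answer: $-228 - 24 \sqrt{2} \approx -261.94$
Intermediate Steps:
$B{\left(T \right)} = -5 + T$
$O = 2$
$R{\left(X \right)} = 6$
$\left(\sqrt{R{\left(B{\left(1 \right)} \right)} + O} - -19\right) \left(17 - 29\right) = \left(\sqrt{6 + 2} - -19\right) \left(17 - 29\right) = \left(\sqrt{8} + 19\right) \left(-12\right) = \left(2 \sqrt{2} + 19\right) \left(-12\right) = \left(19 + 2 \sqrt{2}\right) \left(-12\right) = -228 - 24 \sqrt{2}$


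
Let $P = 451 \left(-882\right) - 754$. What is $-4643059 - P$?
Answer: $-4244523$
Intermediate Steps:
$P = -398536$ ($P = -397782 - 754 = -398536$)
$-4643059 - P = -4643059 - -398536 = -4643059 + 398536 = -4244523$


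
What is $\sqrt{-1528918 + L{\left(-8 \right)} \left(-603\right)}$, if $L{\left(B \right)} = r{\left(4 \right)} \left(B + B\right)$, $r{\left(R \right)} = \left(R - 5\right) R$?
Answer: $7 i \sqrt{31990} \approx 1252.0 i$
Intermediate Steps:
$r{\left(R \right)} = R \left(-5 + R\right)$ ($r{\left(R \right)} = \left(-5 + R\right) R = R \left(-5 + R\right)$)
$L{\left(B \right)} = - 8 B$ ($L{\left(B \right)} = 4 \left(-5 + 4\right) \left(B + B\right) = 4 \left(-1\right) 2 B = - 4 \cdot 2 B = - 8 B$)
$\sqrt{-1528918 + L{\left(-8 \right)} \left(-603\right)} = \sqrt{-1528918 + \left(-8\right) \left(-8\right) \left(-603\right)} = \sqrt{-1528918 + 64 \left(-603\right)} = \sqrt{-1528918 - 38592} = \sqrt{-1567510} = 7 i \sqrt{31990}$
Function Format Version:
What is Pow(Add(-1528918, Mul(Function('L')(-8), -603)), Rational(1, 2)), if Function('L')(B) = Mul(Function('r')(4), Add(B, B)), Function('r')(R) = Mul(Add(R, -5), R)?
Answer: Mul(7, I, Pow(31990, Rational(1, 2))) ≈ Mul(1252.0, I)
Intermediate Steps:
Function('r')(R) = Mul(R, Add(-5, R)) (Function('r')(R) = Mul(Add(-5, R), R) = Mul(R, Add(-5, R)))
Function('L')(B) = Mul(-8, B) (Function('L')(B) = Mul(Mul(4, Add(-5, 4)), Add(B, B)) = Mul(Mul(4, -1), Mul(2, B)) = Mul(-4, Mul(2, B)) = Mul(-8, B))
Pow(Add(-1528918, Mul(Function('L')(-8), -603)), Rational(1, 2)) = Pow(Add(-1528918, Mul(Mul(-8, -8), -603)), Rational(1, 2)) = Pow(Add(-1528918, Mul(64, -603)), Rational(1, 2)) = Pow(Add(-1528918, -38592), Rational(1, 2)) = Pow(-1567510, Rational(1, 2)) = Mul(7, I, Pow(31990, Rational(1, 2)))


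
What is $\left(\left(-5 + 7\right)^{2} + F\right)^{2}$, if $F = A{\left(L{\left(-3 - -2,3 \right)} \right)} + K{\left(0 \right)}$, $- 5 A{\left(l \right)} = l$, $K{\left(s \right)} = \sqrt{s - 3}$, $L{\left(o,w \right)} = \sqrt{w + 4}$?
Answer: $\frac{\left(20 - \sqrt{7} + 5 i \sqrt{3}\right)^{2}}{25} \approx 9.0468 + 12.023 i$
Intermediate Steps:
$L{\left(o,w \right)} = \sqrt{4 + w}$
$K{\left(s \right)} = \sqrt{-3 + s}$
$A{\left(l \right)} = - \frac{l}{5}$
$F = - \frac{\sqrt{7}}{5} + i \sqrt{3}$ ($F = - \frac{\sqrt{4 + 3}}{5} + \sqrt{-3 + 0} = - \frac{\sqrt{7}}{5} + \sqrt{-3} = - \frac{\sqrt{7}}{5} + i \sqrt{3} \approx -0.52915 + 1.732 i$)
$\left(\left(-5 + 7\right)^{2} + F\right)^{2} = \left(\left(-5 + 7\right)^{2} - \left(\frac{\sqrt{7}}{5} - i \sqrt{3}\right)\right)^{2} = \left(2^{2} - \left(\frac{\sqrt{7}}{5} - i \sqrt{3}\right)\right)^{2} = \left(4 - \left(\frac{\sqrt{7}}{5} - i \sqrt{3}\right)\right)^{2} = \left(4 - \frac{\sqrt{7}}{5} + i \sqrt{3}\right)^{2}$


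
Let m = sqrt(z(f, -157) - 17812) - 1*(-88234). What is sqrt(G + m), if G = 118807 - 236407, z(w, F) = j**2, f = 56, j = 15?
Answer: sqrt(-29366 + I*sqrt(17587)) ≈ 0.3869 + 171.37*I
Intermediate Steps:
z(w, F) = 225 (z(w, F) = 15**2 = 225)
m = 88234 + I*sqrt(17587) (m = sqrt(225 - 17812) - 1*(-88234) = sqrt(-17587) + 88234 = I*sqrt(17587) + 88234 = 88234 + I*sqrt(17587) ≈ 88234.0 + 132.62*I)
G = -117600
sqrt(G + m) = sqrt(-117600 + (88234 + I*sqrt(17587))) = sqrt(-29366 + I*sqrt(17587))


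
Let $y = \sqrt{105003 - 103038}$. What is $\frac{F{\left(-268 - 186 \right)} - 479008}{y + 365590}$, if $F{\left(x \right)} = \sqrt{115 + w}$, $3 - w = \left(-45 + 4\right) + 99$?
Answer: $- \frac{479008 - 2 \sqrt{15}}{365590 + \sqrt{1965}} \approx -1.3101$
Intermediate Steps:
$w = -55$ ($w = 3 - \left(\left(-45 + 4\right) + 99\right) = 3 - \left(-41 + 99\right) = 3 - 58 = -55$)
$y = \sqrt{1965} \approx 44.328$
$F{\left(x \right)} = 2 \sqrt{15}$ ($F{\left(x \right)} = \sqrt{115 - 55} = \sqrt{60} = 2 \sqrt{15}$)
$\frac{F{\left(-268 - 186 \right)} - 479008}{y + 365590} = \frac{2 \sqrt{15} - 479008}{\sqrt{1965} + 365590} = \frac{-479008 + 2 \sqrt{15}}{365590 + \sqrt{1965}}$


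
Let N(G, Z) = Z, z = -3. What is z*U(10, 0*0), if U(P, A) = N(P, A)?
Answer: 0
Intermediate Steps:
U(P, A) = A
z*U(10, 0*0) = -0*0 = -3*0 = 0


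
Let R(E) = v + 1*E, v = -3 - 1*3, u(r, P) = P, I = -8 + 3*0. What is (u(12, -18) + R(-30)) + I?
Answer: -62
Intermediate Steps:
I = -8 (I = -8 + 0 = -8)
v = -6 (v = -3 - 3 = -6)
R(E) = -6 + E (R(E) = -6 + 1*E = -6 + E)
(u(12, -18) + R(-30)) + I = (-18 + (-6 - 30)) - 8 = (-18 - 36) - 8 = -54 - 8 = -62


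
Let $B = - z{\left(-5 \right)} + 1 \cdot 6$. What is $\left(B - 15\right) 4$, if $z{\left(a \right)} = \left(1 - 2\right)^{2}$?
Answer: $-40$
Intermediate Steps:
$z{\left(a \right)} = 1$ ($z{\left(a \right)} = \left(-1\right)^{2} = 1$)
$B = 5$ ($B = \left(-1\right) 1 + 1 \cdot 6 = -1 + 6 = 5$)
$\left(B - 15\right) 4 = \left(5 - 15\right) 4 = \left(-10\right) 4 = -40$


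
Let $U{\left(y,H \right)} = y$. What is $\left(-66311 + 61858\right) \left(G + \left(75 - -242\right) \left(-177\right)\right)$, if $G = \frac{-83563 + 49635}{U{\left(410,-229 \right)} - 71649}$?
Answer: $\frac{17799153642719}{71239} \approx 2.4985 \cdot 10^{8}$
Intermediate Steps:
$G = \frac{33928}{71239}$ ($G = \frac{-83563 + 49635}{410 - 71649} = - \frac{33928}{-71239} = \left(-33928\right) \left(- \frac{1}{71239}\right) = \frac{33928}{71239} \approx 0.47626$)
$\left(-66311 + 61858\right) \left(G + \left(75 - -242\right) \left(-177\right)\right) = \left(-66311 + 61858\right) \left(\frac{33928}{71239} + \left(75 - -242\right) \left(-177\right)\right) = - 4453 \left(\frac{33928}{71239} + \left(75 + 242\right) \left(-177\right)\right) = - 4453 \left(\frac{33928}{71239} + 317 \left(-177\right)\right) = - 4453 \left(\frac{33928}{71239} - 56109\right) = \left(-4453\right) \left(- \frac{3997115123}{71239}\right) = \frac{17799153642719}{71239}$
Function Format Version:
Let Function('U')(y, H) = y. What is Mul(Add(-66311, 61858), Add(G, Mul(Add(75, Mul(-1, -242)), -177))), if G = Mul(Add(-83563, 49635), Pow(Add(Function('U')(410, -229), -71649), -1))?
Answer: Rational(17799153642719, 71239) ≈ 2.4985e+8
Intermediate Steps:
G = Rational(33928, 71239) (G = Mul(Add(-83563, 49635), Pow(Add(410, -71649), -1)) = Mul(-33928, Pow(-71239, -1)) = Mul(-33928, Rational(-1, 71239)) = Rational(33928, 71239) ≈ 0.47626)
Mul(Add(-66311, 61858), Add(G, Mul(Add(75, Mul(-1, -242)), -177))) = Mul(Add(-66311, 61858), Add(Rational(33928, 71239), Mul(Add(75, Mul(-1, -242)), -177))) = Mul(-4453, Add(Rational(33928, 71239), Mul(Add(75, 242), -177))) = Mul(-4453, Add(Rational(33928, 71239), Mul(317, -177))) = Mul(-4453, Add(Rational(33928, 71239), -56109)) = Mul(-4453, Rational(-3997115123, 71239)) = Rational(17799153642719, 71239)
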